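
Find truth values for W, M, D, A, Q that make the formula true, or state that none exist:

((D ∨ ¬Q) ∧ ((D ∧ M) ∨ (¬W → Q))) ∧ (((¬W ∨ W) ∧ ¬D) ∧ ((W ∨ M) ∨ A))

W=T, M=T, D=F, A=F, Q=F

  (D ∨ ¬Q) ∧ ((D ∧ M) ∨ (¬W → Q)) = True
    D ∨ ¬Q = True
      ¬Q = True
    (D ∧ M) ∨ (¬W → Q) = True
      D ∧ M = False
      ¬W → Q = True
        ¬W = False
  ((¬W ∨ W) ∧ ¬D) ∧ ((W ∨ M) ∨ A) = True
    (¬W ∨ W) ∧ ¬D = True
      ¬W ∨ W = True
        ¬W = False
      ¬D = True
    (W ∨ M) ∨ A = True
      W ∨ M = True
Both conjuncts True, so the formula holds.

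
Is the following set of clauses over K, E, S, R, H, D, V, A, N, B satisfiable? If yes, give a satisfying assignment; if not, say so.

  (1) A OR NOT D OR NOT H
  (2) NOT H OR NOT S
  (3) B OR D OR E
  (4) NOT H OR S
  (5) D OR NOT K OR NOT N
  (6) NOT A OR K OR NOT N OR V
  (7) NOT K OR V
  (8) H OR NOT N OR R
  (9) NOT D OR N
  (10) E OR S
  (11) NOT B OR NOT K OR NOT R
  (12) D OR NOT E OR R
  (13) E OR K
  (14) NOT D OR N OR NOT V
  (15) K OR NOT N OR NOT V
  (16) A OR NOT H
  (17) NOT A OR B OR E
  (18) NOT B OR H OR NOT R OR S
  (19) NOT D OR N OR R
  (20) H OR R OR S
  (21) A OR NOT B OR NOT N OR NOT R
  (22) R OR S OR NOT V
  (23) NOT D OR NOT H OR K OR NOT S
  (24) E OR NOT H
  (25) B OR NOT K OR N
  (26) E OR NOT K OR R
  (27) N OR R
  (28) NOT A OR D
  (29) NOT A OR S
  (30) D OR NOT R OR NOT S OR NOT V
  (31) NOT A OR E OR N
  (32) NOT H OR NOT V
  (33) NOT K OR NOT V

Try K = True:
  (NOT K OR V) forces V = True.
  clause (NOT K OR NOT V) is falsified — backtrack.
So K = False.
  then (E OR K) forces E = True.
Set S = True.
  then (NOT H OR NOT S) forces H = False.
Try R = False:
  (H OR NOT N OR R) forces N = False.
  clause (N OR R) is falsified — backtrack.
So R = True.
Set D = False.
  then (NOT A OR D) forces A = False.
  then (D OR NOT R OR NOT S OR NOT V) forces V = False.
Set N = True.
  then (A OR NOT B OR NOT N OR NOT R) forces B = False.
All clauses satisfied.

K = False; E = True; S = True; R = True; H = False; D = False; V = False; A = False; N = True; B = False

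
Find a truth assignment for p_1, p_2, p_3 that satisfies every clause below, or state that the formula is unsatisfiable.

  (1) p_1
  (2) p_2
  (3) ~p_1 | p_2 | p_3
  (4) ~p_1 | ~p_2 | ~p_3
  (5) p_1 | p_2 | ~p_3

p_1 = True, p_2 = True, p_3 = False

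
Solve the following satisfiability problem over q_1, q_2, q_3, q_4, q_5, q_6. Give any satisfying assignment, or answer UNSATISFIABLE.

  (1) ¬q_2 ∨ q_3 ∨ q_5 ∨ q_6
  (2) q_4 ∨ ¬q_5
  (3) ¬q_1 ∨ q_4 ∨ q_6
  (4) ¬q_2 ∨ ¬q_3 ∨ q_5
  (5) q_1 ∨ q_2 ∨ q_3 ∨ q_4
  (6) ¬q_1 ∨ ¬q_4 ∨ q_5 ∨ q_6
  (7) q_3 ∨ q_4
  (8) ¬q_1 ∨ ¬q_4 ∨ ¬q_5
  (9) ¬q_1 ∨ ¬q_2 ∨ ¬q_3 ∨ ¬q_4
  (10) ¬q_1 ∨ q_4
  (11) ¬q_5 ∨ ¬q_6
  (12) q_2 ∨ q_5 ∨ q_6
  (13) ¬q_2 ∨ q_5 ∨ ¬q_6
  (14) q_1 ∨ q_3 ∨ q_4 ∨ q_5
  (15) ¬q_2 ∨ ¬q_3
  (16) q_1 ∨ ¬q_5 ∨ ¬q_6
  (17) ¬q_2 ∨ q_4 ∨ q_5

q_1: True; q_2: False; q_3: False; q_4: True; q_5: False; q_6: True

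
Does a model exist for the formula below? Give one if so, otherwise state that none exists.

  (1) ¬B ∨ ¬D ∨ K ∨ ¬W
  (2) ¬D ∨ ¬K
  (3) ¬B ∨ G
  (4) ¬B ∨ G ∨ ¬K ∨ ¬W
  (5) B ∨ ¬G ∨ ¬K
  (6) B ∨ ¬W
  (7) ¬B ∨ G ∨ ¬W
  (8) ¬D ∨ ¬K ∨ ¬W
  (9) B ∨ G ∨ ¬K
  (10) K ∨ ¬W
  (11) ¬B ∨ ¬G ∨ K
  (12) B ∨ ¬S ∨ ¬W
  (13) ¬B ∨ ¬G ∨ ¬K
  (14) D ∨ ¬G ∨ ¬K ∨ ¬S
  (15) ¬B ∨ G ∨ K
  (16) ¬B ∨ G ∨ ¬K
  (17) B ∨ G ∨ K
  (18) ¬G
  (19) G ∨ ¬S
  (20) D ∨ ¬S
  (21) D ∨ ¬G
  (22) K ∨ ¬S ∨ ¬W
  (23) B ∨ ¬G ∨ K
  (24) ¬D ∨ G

UNSATISFIABLE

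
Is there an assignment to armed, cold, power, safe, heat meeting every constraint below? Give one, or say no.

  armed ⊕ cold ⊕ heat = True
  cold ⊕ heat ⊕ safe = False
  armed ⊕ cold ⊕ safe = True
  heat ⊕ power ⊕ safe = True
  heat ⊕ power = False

armed=F, cold=F, power=T, safe=T, heat=T

armed ⊕ cold ⊕ heat = F ⊕ F ⊕ T = True ✓
cold ⊕ heat ⊕ safe = F ⊕ T ⊕ T = False ✓
armed ⊕ cold ⊕ safe = F ⊕ F ⊕ T = True ✓
heat ⊕ power ⊕ safe = T ⊕ T ⊕ T = True ✓
heat ⊕ power = T ⊕ T = False ✓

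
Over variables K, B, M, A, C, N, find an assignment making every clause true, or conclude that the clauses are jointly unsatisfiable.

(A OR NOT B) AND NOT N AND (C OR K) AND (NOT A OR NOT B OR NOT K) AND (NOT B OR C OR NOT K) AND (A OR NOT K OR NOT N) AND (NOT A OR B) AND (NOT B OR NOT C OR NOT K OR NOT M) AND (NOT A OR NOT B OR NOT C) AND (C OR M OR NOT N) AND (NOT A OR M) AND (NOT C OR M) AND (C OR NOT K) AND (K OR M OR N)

K: False; B: False; M: True; A: False; C: True; N: False

Unit clause (NOT N) forces N = False.
Set K = False.
  then (C OR K) forces C = True.
  then (NOT C OR M) forces M = True.
Set B = False.
  then (NOT A OR B) forces A = False.
All clauses satisfied.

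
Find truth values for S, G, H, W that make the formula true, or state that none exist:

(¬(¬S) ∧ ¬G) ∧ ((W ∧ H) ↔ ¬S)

S = True, G = False, H = True, W = False

  ¬(¬S) ∧ ¬G = True
    ¬(¬S) = True
      ¬S = False
    ¬G = True
  (W ∧ H) ↔ ¬S = True
    W ∧ H = False
    ¬S = False
Both conjuncts True, so the formula holds.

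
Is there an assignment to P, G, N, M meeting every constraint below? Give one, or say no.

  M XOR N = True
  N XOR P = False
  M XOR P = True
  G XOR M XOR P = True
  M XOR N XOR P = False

P=T, G=F, N=T, M=F

M XOR N = F XOR T = True ✓
N XOR P = T XOR T = False ✓
M XOR P = F XOR T = True ✓
G XOR M XOR P = F XOR F XOR T = True ✓
M XOR N XOR P = F XOR T XOR T = False ✓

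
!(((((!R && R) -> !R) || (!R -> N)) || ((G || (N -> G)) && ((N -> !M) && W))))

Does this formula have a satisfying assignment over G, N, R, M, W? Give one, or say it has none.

Unsatisfiable — no assignment works.

Case R = True: the formula becomes !((True || ((G || (N -> G)) && ((N -> !M) && W)))) = False.
Case R = False: the formula becomes !((True || ((G || (N -> G)) && ((N -> !M) && W)))) = False.
Both cases fail — unsatisfiable.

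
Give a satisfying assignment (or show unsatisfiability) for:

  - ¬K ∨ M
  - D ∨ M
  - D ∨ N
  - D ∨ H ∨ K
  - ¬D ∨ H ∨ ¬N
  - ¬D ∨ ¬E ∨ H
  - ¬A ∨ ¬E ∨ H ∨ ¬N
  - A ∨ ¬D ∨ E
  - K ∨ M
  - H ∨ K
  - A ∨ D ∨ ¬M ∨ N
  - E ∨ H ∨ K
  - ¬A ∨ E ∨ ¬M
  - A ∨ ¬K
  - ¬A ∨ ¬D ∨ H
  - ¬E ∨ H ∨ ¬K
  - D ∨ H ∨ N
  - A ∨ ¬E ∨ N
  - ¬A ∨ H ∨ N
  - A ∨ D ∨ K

Set A = False.
  then (A ∨ ¬K) forces K = False.
  then (A ∨ D ∨ K) forces D = True.
  then (A ∨ ¬D ∨ E) forces E = True.
  then (K ∨ M) forces M = True.
  then (H ∨ K) forces H = True.
  then (A ∨ ¬E ∨ N) forces N = True.
All clauses satisfied.

A=F; M=T; K=F; N=T; H=T; D=T; E=T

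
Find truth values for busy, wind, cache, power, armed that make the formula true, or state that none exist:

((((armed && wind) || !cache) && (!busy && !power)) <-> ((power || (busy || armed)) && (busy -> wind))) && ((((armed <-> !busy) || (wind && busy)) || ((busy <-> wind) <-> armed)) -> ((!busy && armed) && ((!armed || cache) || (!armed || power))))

busy = True; wind = False; cache = True; power = True; armed = True

  (((armed && wind) || !cache) && (!busy && !power)) <-> ((power || (busy || armed)) && (busy -> wind)) = True
    ((armed && wind) || !cache) && (!busy && !power) = False
      (armed && wind) || !cache = False
        armed && wind = False
        !cache = False
      !busy && !power = False
        !busy = False
        !power = False
    (power || (busy || armed)) && (busy -> wind) = False
      power || (busy || armed) = True
        busy || armed = True
      busy -> wind = False
  (((armed <-> !busy) || (wind && busy)) || ((busy <-> wind) <-> armed)) -> ((!busy && armed) && ((!armed || cache) || (!armed || power))) = True
    ((armed <-> !busy) || (wind && busy)) || ((busy <-> wind) <-> armed) = False
      (armed <-> !busy) || (wind && busy) = False
        armed <-> !busy = False
          !busy = False
        wind && busy = False
      (busy <-> wind) <-> armed = False
        busy <-> wind = False
    (!busy && armed) && ((!armed || cache) || (!armed || power)) = False
      !busy && armed = False
        !busy = False
      (!armed || cache) || (!armed || power) = True
        !armed || cache = True
          !armed = False
        !armed || power = True
          !armed = False
Both conjuncts True, so the formula holds.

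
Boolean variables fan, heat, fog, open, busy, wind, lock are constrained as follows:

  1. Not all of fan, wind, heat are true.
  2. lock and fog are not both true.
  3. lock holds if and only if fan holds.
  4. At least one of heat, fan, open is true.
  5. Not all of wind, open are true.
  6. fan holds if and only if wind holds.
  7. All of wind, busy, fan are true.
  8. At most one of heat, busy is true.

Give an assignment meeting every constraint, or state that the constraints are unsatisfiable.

fan: True; heat: False; fog: False; open: False; busy: True; wind: True; lock: True

  (1) {fan, wind, heat}: 2/3 true — not all ✓
  (2) lock=T, fog=F — not both ✓
  (3) lock=T, fan=T — same ✓
  (4) {heat, fan, open}: 1 true — at least one ✓
  (5) {wind, open}: 1/2 true — not all ✓
  (6) fan=T, wind=T — same ✓
  (7) {wind, busy, fan}: all 3 true ✓
  (8) {heat, busy}: 1 true — at most one ✓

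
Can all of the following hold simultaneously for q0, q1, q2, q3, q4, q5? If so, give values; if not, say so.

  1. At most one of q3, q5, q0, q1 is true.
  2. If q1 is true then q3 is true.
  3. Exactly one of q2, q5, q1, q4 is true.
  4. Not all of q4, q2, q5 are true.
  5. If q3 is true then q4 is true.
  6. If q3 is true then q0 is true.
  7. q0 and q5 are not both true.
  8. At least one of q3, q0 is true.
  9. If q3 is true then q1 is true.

q0: True, q1: False, q2: True, q3: False, q4: False, q5: False

  (1) {q3, q5, q0, q1}: 1 true — at most one ✓
  (2) q1=F ⇒ q3: vacuous ✓
  (3) {q2, q5, q1, q4}: 1 true — exactly one ✓
  (4) {q4, q2, q5}: 1/3 true — not all ✓
  (5) q3=F ⇒ q4: vacuous ✓
  (6) q3=F ⇒ q0: vacuous ✓
  (7) q0=T, q5=F — not both ✓
  (8) {q3, q0}: 1 true — at least one ✓
  (9) q3=F ⇒ q1: vacuous ✓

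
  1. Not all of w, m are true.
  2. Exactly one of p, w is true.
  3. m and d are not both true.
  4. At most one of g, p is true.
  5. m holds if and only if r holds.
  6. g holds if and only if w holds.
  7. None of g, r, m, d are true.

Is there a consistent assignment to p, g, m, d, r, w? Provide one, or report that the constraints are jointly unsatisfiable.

p=T; g=F; m=F; d=F; r=F; w=F

  (1) {w, m}: 0/2 true — not all ✓
  (2) {p, w}: 1 true — exactly one ✓
  (3) m=F, d=F — not both ✓
  (4) {g, p}: 1 true — at most one ✓
  (5) m=F, r=F — same ✓
  (6) g=F, w=F — same ✓
  (7) {g, r, m, d}: 0 true — none ✓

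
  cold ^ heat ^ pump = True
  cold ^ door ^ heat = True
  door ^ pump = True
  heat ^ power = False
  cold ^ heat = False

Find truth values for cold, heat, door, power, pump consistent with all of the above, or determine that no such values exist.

Adding constraints 1, 2, 3 mod 2: every variable appears an even number of times on the left, so the left side is 0.
But the right sides sum to 1 (mod 2). 0 ≠ 1 — the system is inconsistent.

UNSATISFIABLE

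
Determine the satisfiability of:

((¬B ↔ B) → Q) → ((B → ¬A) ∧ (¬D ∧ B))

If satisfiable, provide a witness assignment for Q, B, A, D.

Q=T, B=T, A=F, D=F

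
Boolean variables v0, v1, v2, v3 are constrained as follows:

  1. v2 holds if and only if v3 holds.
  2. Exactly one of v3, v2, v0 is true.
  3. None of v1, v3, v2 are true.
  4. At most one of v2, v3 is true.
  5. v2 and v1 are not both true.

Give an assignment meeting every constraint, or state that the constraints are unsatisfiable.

v0=T; v1=F; v2=F; v3=F

  (1) v2=F, v3=F — same ✓
  (2) {v3, v2, v0}: 1 true — exactly one ✓
  (3) {v1, v3, v2}: 0 true — none ✓
  (4) {v2, v3}: 0 true — at most one ✓
  (5) v2=F, v1=F — not both ✓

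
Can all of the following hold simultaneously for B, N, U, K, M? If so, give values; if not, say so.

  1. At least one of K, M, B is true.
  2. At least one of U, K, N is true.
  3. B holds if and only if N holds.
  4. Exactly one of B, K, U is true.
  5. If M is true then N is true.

B=T; N=T; U=F; K=F; M=T

  (1) {K, M, B}: 2 true — at least one ✓
  (2) {U, K, N}: 1 true — at least one ✓
  (3) B=T, N=T — same ✓
  (4) {B, K, U}: 1 true — exactly one ✓
  (5) M=T ⇒ N: T ✓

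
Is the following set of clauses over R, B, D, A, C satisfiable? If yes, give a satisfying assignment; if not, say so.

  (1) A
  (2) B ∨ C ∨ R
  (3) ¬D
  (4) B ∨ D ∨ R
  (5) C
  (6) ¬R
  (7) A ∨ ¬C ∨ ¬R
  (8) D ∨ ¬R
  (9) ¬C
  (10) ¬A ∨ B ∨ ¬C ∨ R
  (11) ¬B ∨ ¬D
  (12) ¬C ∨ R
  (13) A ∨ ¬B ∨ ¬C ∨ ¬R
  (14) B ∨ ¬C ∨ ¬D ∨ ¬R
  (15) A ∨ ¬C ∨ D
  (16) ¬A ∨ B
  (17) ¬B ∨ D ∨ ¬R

Case C = True:
  Clause (¬C) is falsified — contradiction.
Case C = False:
  Clause (C) is falsified — contradiction.
Both cases fail, so the formula is unsatisfiable.

The formula is unsatisfiable.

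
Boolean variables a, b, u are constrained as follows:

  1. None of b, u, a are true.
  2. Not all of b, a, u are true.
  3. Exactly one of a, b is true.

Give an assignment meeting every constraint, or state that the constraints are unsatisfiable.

Unsatisfiable — no assignment works.

Case a = True:
  Constraint (1) is violated (a=T) — contradiction.
Case a = False:
  (1) forces b = False.
  Constraint (3) is violated (a=F, b=F) — contradiction.
Both cases fail — unsatisfiable.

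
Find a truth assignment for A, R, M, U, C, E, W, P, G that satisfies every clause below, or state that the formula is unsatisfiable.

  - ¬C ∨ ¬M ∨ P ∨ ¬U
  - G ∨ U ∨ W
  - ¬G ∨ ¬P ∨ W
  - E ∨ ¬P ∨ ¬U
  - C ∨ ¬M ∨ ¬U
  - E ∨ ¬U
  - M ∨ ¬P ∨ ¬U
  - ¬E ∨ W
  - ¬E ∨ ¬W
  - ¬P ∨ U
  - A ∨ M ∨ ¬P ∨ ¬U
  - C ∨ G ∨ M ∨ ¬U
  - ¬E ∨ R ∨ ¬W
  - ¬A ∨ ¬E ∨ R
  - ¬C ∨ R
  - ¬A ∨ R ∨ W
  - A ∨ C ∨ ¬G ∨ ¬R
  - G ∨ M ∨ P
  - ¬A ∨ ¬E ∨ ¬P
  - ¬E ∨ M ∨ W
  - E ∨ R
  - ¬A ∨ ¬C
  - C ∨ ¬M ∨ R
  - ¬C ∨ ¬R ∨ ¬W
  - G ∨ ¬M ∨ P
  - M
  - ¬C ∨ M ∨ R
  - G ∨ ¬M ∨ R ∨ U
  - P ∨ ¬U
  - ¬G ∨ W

Unit clause (M) forces M = True.
Set A = True.
  then (¬A ∨ ¬C) forces C = False.
  then (C ∨ ¬M ∨ R) forces R = True.
  then (C ∨ ¬M ∨ ¬U) forces U = False.
  then (¬P ∨ U) forces P = False.
  then (G ∨ ¬M ∨ P) forces G = True.
  then (¬G ∨ W) forces W = True.
  then (¬E ∨ ¬W) forces E = False.
All clauses satisfied.

A = True, R = True, M = True, U = False, C = False, E = False, W = True, P = False, G = True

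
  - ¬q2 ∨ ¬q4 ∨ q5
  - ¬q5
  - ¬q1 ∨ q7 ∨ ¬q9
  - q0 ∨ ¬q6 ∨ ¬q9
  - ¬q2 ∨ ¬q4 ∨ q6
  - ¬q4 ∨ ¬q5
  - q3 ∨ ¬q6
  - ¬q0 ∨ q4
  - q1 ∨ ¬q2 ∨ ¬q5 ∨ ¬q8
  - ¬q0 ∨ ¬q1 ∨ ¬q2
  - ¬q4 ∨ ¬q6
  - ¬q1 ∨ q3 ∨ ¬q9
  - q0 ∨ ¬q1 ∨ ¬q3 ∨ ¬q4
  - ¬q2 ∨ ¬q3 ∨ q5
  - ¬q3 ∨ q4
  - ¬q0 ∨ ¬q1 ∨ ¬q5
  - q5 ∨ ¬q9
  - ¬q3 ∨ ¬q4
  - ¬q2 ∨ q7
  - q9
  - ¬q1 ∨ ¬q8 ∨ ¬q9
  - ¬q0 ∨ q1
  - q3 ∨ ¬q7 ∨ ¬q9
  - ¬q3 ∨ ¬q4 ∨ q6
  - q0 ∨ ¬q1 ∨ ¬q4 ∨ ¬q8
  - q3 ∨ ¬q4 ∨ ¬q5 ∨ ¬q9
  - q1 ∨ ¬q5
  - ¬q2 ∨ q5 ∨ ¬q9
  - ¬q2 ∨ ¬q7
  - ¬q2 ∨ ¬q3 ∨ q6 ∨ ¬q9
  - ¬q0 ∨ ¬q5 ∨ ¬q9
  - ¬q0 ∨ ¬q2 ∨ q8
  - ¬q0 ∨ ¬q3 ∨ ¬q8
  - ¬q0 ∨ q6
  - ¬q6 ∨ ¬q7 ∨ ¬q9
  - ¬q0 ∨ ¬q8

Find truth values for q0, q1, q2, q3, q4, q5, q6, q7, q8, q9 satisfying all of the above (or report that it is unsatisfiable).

No satisfying assignment exists.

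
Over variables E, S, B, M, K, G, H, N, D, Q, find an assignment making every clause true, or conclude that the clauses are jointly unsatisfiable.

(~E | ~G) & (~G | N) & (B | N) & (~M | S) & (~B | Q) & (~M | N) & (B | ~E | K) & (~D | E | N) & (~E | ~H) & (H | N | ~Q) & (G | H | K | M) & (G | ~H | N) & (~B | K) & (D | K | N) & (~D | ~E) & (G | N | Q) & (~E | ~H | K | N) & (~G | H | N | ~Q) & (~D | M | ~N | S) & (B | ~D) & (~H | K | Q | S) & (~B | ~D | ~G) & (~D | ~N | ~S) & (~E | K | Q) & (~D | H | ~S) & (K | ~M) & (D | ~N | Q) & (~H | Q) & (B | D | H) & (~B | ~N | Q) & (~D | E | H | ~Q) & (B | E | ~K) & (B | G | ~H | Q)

E = False, S = False, B = True, M = False, K = True, G = True, H = False, N = True, D = False, Q = True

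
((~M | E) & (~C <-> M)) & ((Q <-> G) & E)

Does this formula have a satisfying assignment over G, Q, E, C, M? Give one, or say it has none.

G=T, Q=T, E=T, C=F, M=T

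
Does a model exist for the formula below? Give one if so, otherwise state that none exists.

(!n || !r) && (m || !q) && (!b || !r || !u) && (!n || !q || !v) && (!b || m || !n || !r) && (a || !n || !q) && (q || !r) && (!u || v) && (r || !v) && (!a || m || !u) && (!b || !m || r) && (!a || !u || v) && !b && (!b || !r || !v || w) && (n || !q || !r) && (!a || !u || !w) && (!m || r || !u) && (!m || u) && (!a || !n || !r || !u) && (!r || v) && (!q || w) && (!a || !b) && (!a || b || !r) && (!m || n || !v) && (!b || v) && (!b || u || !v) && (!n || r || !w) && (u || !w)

a=F, v=F, w=F, q=F, m=F, r=F, b=F, u=F, n=F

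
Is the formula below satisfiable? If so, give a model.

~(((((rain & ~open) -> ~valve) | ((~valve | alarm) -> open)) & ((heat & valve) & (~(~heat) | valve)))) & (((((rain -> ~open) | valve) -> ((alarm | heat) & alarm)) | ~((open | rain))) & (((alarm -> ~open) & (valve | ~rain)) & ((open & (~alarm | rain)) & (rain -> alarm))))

Unsatisfiable — no assignment works.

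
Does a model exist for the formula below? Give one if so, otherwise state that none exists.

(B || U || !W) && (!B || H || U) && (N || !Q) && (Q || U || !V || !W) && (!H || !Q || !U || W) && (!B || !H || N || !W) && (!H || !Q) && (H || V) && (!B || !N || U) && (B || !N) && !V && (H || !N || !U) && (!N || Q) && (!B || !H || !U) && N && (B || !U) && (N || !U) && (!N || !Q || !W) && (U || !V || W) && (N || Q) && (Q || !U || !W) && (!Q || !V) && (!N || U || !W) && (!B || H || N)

Unsatisfiable — no assignment works.

Case V = True:
  Clause (!V) is falsified — contradiction.
Case V = False:
  (H || V) forces H = True.
  (!H || !Q) forces Q = False.
  (!N || Q) forces N = False.
  Clause (N) is falsified — contradiction.
Both cases fail, so the formula is unsatisfiable.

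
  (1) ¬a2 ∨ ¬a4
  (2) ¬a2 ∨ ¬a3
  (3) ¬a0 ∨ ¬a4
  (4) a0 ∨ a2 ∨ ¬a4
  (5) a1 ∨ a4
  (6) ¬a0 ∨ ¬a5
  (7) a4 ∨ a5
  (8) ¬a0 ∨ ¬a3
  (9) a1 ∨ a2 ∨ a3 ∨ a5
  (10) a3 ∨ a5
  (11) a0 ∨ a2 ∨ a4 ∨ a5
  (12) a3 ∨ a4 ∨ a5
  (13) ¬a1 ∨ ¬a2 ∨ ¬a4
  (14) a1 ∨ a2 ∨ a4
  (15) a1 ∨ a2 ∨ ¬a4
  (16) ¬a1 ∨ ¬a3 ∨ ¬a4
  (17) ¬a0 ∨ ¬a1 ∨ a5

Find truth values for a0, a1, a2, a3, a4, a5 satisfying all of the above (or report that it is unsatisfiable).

a0 = False, a1 = True, a2 = True, a3 = False, a4 = False, a5 = True

Set a0 = False.
Try a1 = False:
  (a1 ∨ a4) forces a4 = True.
  (¬a2 ∨ ¬a4) forces a2 = False.
  clause (a0 ∨ a2 ∨ ¬a4) is falsified — backtrack.
So a1 = True.
Set a2 = True.
  then (¬a2 ∨ ¬a4) forces a4 = False.
  then (¬a2 ∨ ¬a3) forces a3 = False.
  then (a4 ∨ a5) forces a5 = True.
All clauses satisfied.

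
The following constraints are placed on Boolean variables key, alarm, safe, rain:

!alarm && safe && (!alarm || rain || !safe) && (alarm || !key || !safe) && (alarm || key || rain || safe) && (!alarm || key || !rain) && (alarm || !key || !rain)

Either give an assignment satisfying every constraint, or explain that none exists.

Unit clause (!alarm) forces alarm = False.
Unit clause (safe) forces safe = True.
In (alarm || !key || !safe) only !key is left, so key = False.
Set rain = True.
Check each clause:
  (!alarm): !alarm holds.
  (safe): safe holds.
  (!alarm || rain || !safe): !alarm holds.
  (alarm || !key || !safe): !key holds.
  (alarm || key || rain || safe): rain holds.
  (!alarm || key || !rain): !alarm holds.
  (alarm || !key || !rain): !key holds.
All clauses satisfied.

key: False, alarm: False, safe: True, rain: True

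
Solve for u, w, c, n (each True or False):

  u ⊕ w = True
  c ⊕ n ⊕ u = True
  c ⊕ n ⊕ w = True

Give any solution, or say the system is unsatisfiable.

Adding constraints 1, 2, 3 mod 2: every variable appears an even number of times on the left, so the left side is 0.
But the right sides sum to 1 (mod 2). 0 ≠ 1 — the system is inconsistent.

Unsatisfiable — no assignment works.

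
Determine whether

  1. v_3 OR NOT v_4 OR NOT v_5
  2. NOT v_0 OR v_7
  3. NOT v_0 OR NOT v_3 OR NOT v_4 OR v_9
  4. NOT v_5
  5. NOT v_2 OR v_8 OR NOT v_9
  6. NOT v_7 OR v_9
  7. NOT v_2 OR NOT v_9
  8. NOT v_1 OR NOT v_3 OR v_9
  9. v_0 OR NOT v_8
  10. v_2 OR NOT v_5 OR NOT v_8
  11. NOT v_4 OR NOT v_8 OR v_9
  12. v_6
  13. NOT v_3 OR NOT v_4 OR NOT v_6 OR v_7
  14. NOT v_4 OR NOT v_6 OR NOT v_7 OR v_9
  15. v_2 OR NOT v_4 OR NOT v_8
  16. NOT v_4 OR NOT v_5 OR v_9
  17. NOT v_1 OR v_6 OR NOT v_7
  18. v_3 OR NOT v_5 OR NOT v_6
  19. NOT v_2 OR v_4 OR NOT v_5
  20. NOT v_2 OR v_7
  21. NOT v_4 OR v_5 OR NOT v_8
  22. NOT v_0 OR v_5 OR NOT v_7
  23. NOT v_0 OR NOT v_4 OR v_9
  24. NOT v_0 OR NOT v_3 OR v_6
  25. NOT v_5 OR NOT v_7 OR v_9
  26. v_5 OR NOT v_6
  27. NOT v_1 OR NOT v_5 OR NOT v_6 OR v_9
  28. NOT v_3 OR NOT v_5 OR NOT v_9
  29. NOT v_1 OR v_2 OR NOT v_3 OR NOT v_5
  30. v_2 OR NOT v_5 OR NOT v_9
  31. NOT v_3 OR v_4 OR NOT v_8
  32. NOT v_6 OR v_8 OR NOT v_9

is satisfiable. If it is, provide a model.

Case v_5 = True:
  Clause (NOT v_5) is falsified — contradiction.
Case v_5 = False:
  (v_6) forces v_6 = True.
  Clause (v_5 OR NOT v_6) is falsified — contradiction.
Both cases fail, so the formula is unsatisfiable.

The formula is unsatisfiable.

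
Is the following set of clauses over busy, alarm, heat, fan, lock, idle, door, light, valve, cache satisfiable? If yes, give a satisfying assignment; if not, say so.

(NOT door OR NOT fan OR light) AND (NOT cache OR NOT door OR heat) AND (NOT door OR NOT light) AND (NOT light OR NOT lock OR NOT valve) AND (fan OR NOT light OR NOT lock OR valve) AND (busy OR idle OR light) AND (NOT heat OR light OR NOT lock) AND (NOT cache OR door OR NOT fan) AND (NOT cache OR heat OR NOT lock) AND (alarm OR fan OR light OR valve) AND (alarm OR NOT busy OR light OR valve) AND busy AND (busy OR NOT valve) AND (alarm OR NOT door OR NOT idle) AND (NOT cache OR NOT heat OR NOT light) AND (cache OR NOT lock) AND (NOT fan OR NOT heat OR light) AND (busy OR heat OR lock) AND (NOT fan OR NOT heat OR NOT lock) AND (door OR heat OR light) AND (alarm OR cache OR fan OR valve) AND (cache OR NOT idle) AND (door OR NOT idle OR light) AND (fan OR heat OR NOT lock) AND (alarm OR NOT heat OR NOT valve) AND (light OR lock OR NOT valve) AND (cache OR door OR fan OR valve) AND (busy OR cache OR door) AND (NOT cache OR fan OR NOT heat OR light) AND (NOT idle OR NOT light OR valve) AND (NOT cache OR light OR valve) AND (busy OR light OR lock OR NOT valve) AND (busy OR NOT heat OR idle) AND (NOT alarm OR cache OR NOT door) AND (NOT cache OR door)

Unit clause (busy) forces busy = True.
Set alarm = True.
Set heat = False.
Set fan = True.
Try lock = True:
  (NOT cache OR heat OR NOT lock) forces cache = False.
  clause (cache OR NOT lock) is falsified — backtrack.
So lock = False.
Try idle = True:
  (cache OR NOT idle) forces cache = True.
  (NOT cache OR NOT door OR heat) forces door = False.
  clause (NOT cache OR door OR NOT fan) is falsified — backtrack.
So idle = False.
Try door = True:
  (NOT door OR NOT fan OR light) forces light = True.
  clause (NOT door OR NOT light) is falsified — backtrack.
So door = False.
  then (NOT cache OR door OR NOT fan) forces cache = False.
  then (door OR heat OR light) forces light = True.
Set valve = True.
All clauses satisfied.

busy: True; alarm: True; heat: False; fan: True; lock: False; idle: False; door: False; light: True; valve: True; cache: False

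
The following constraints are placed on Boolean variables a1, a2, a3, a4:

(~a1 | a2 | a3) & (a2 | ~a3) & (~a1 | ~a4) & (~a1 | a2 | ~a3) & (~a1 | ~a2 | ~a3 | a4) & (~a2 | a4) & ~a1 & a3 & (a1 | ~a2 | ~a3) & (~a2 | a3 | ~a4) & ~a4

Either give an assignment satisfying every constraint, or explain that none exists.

Case a1 = True:
  Clause (~a1) is falsified — contradiction.
Case a1 = False:
  (a3) forces a3 = True.
  (a2 | ~a3) forces a2 = True.
  Clause (a1 | ~a2 | ~a3) is falsified — contradiction.
Both cases fail, so the formula is unsatisfiable.

Unsatisfiable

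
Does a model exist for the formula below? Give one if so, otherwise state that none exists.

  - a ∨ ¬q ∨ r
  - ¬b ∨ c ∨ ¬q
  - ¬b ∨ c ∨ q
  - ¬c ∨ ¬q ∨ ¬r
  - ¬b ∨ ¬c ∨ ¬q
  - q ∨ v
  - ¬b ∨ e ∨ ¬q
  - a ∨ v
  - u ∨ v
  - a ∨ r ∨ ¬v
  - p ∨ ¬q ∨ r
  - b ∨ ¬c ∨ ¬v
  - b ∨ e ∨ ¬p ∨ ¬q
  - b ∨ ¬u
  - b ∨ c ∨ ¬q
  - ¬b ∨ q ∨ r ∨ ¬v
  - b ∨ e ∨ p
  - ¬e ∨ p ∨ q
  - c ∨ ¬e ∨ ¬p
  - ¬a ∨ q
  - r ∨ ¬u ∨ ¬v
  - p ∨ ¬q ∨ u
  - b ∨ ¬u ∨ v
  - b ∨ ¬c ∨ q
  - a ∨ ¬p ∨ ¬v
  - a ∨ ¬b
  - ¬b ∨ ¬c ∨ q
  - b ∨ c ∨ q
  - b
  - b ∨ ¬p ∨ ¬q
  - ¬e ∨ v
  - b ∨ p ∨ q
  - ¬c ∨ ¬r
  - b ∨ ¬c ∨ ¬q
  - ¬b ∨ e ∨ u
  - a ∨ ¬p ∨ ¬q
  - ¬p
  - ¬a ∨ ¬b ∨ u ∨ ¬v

Unsatisfiable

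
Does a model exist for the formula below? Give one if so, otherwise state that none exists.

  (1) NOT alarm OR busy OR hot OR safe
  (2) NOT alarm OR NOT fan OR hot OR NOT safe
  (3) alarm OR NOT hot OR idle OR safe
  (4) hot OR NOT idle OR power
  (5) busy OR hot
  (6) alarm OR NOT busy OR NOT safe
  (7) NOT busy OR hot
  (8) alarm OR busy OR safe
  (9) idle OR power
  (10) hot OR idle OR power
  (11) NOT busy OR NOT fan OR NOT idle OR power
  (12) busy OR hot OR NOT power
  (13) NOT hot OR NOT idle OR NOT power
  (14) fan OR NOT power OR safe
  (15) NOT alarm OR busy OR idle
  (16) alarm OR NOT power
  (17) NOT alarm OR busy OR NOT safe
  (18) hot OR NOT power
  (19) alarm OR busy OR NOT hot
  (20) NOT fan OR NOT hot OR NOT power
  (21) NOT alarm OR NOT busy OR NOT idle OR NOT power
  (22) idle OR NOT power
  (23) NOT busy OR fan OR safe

Try idle = False:
  (idle OR power) forces power = True.
  clause (idle OR NOT power) is falsified — backtrack.
So idle = True.
Set fan = True.
Set busy = False.
  then (busy OR hot) forces hot = True.
  then (NOT hot OR NOT idle OR NOT power) forces power = False.
  then (alarm OR busy OR NOT hot) forces alarm = True.
  then (NOT alarm OR busy OR NOT safe) forces safe = False.
All clauses satisfied.

idle=T, fan=T, busy=F, power=F, hot=T, safe=F, alarm=T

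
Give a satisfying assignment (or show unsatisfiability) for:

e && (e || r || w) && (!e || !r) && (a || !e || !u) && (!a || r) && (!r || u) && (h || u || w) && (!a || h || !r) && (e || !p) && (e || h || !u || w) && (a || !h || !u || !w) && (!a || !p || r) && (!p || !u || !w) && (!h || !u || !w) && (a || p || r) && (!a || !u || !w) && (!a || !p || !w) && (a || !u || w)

r=F; e=T; h=T; u=F; p=T; w=T; a=F

Unit clause (e) forces e = True.
In (!e || !r) only !r is left, so r = False.
In (!a || r) only !a is left, so a = False.
In (a || p || r) only p is left, so p = True.
In (a || !e || !u) only !u is left, so u = False.
Set h = True.
Set w = True.
All clauses satisfied.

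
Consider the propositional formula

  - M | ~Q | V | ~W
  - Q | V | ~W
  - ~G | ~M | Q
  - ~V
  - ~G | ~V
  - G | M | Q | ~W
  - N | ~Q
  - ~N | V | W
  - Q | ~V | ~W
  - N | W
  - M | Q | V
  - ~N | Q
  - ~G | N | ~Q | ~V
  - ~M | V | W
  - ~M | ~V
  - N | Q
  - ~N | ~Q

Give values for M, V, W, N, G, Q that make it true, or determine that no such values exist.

UNSATISFIABLE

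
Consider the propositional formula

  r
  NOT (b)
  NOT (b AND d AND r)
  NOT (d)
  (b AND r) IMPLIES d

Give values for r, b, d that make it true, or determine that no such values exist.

Unit clause (NOT b) forces b = False.
Unit clause (r) forces r = True.
Unit clause (NOT d) forces d = False.
All clauses satisfied.

r = True, b = False, d = False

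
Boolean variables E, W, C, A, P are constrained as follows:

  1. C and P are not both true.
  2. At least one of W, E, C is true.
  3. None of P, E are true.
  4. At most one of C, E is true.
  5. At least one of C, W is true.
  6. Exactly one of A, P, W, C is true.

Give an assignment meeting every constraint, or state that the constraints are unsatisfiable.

E: False; W: False; C: True; A: False; P: False

  (1) C=T, P=F — not both ✓
  (2) {W, E, C}: 1 true — at least one ✓
  (3) {P, E}: 0 true — none ✓
  (4) {C, E}: 1 true — at most one ✓
  (5) {C, W}: 1 true — at least one ✓
  (6) {A, P, W, C}: 1 true — exactly one ✓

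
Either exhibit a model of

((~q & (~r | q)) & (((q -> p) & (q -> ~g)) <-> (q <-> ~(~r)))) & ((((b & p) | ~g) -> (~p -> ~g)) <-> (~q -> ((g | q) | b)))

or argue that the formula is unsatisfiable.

r = False, p = False, g = True, b = True, q = False

  (~q & (~r | q)) & (((q -> p) & (q -> ~g)) <-> (q <-> ~(~r))) = True
    ~q & (~r | q) = True
      ~q = True
      ~r | q = True
        ~r = True
    ((q -> p) & (q -> ~g)) <-> (q <-> ~(~r)) = True
      (q -> p) & (q -> ~g) = True
        q -> p = True
        q -> ~g = True
          ~g = False
      q <-> ~(~r) = True
        ~(~r) = False
          ~r = True
  (((b & p) | ~g) -> (~p -> ~g)) <-> (~q -> ((g | q) | b)) = True
    ((b & p) | ~g) -> (~p -> ~g) = True
      (b & p) | ~g = False
        b & p = False
        ~g = False
      ~p -> ~g = False
        ~p = True
        ~g = False
    ~q -> ((g | q) | b) = True
      ~q = True
      (g | q) | b = True
        g | q = True
Both conjuncts True, so the formula holds.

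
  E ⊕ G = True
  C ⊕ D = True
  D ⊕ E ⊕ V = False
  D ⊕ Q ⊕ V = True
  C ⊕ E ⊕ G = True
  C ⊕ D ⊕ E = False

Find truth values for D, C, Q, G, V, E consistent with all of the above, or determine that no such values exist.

D = True; C = False; Q = False; G = False; V = False; E = True

E ⊕ G = T ⊕ F = True ✓
C ⊕ D = F ⊕ T = True ✓
D ⊕ E ⊕ V = T ⊕ T ⊕ F = False ✓
D ⊕ Q ⊕ V = T ⊕ F ⊕ F = True ✓
C ⊕ E ⊕ G = F ⊕ T ⊕ F = True ✓
C ⊕ D ⊕ E = F ⊕ T ⊕ T = False ✓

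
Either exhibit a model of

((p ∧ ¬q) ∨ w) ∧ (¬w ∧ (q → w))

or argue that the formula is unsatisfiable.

q = False, p = True, w = False

  (p ∧ ¬q) ∨ w = True
    p ∧ ¬q = True
      ¬q = True
  ¬w ∧ (q → w) = True
    ¬w = True
    q → w = True
Both conjuncts True, so the formula holds.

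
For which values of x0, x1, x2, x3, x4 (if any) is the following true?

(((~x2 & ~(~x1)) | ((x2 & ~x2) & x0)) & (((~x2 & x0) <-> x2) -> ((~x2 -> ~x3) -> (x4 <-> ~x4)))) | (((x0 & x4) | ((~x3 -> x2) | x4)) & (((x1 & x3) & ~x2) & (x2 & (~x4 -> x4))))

x0: False, x1: True, x2: False, x3: True, x4: False

  (((~x2 & ~(~x1)) | ((x2 & ~x2) & x0)) & (((~x2 & x0) <-> x2) -> ((~x2 -> ~x3) -> (x4 <-> ~x4)))) | (((x0 & x4) | ((~x3 -> x2) | x4)) & (((x1 & x3) & ~x2) & (x2 & (~x4 -> x4)))) = True
    ((~x2 & ~(~x1)) | ((x2 & ~x2) & x0)) & (((~x2 & x0) <-> x2) -> ((~x2 -> ~x3) -> (x4 <-> ~x4))) = True
      (~x2 & ~(~x1)) | ((x2 & ~x2) & x0) = True
        ~x2 & ~(~x1) = True
          ~x2 = True
          ~(~x1) = True
            ~x1 = False
        (x2 & ~x2) & x0 = False
          x2 & ~x2 = False
            ~x2 = True
      ((~x2 & x0) <-> x2) -> ((~x2 -> ~x3) -> (x4 <-> ~x4)) = True
        (~x2 & x0) <-> x2 = True
          ~x2 & x0 = False
            ~x2 = True
        (~x2 -> ~x3) -> (x4 <-> ~x4) = True
          ~x2 -> ~x3 = False
            ~x2 = True
            ~x3 = False
          x4 <-> ~x4 = False
            ~x4 = True
    ((x0 & x4) | ((~x3 -> x2) | x4)) & (((x1 & x3) & ~x2) & (x2 & (~x4 -> x4))) = False
      (x0 & x4) | ((~x3 -> x2) | x4) = True
        x0 & x4 = False
        (~x3 -> x2) | x4 = True
          ~x3 -> x2 = True
            ~x3 = False
      ((x1 & x3) & ~x2) & (x2 & (~x4 -> x4)) = False
        (x1 & x3) & ~x2 = True
          x1 & x3 = True
          ~x2 = True
        x2 & (~x4 -> x4) = False
          ~x4 -> x4 = False
            ~x4 = True
The formula evaluates to True.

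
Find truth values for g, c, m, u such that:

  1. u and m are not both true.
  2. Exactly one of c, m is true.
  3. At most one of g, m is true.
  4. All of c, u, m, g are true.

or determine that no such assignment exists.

Case g = True:
  (3) with g=T forces m = False.
  Constraint (4) is violated (m=F) — contradiction.
Case g = False:
  Constraint (4) is violated (g=F) — contradiction.
Both cases fail — unsatisfiable.

No satisfying assignment exists.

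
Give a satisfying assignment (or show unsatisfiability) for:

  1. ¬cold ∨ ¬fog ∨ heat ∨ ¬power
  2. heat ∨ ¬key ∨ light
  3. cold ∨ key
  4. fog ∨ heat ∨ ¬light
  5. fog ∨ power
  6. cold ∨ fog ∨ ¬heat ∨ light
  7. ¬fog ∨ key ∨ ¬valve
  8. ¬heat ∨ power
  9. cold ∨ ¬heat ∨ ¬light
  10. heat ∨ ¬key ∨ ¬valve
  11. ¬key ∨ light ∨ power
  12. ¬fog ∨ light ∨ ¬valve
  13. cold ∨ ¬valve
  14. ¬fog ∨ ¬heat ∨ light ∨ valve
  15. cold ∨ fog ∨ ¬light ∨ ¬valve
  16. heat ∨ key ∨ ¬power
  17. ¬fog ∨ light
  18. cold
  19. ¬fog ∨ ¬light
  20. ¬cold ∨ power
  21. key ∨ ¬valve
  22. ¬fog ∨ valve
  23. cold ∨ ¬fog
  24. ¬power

UNSATISFIABLE

Case cold = True:
  (¬cold ∨ power) forces power = True.
  Clause (¬power) is falsified — contradiction.
Case cold = False:
  Clause (cold) is falsified — contradiction.
Both cases fail, so the formula is unsatisfiable.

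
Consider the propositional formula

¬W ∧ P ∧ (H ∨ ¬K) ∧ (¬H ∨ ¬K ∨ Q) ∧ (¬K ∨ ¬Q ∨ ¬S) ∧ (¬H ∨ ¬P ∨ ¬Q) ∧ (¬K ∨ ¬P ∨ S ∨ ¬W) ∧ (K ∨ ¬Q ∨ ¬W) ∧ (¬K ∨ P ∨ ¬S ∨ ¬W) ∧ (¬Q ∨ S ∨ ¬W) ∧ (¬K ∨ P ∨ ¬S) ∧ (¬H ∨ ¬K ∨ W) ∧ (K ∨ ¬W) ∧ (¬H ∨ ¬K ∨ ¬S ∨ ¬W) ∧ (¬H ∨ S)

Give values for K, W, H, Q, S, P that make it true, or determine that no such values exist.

K = False; W = False; H = False; Q = True; S = False; P = True

Unit clause (¬W) forces W = False.
Unit clause (P) forces P = True.
Try K = True:
  (H ∨ ¬K) forces H = True.
  clause (¬H ∨ ¬K ∨ W) is falsified — backtrack.
So K = False.
Set H = False.
Set Q = True.
Set S = False.
All clauses satisfied.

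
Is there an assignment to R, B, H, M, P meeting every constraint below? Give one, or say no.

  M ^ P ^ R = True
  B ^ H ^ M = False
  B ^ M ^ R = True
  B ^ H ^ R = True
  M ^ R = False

Adding constraints 2, 4, 5 mod 2: every variable appears an even number of times on the left, so the left side is 0.
But the right sides sum to 1 (mod 2). 0 ≠ 1 — the system is inconsistent.

No satisfying assignment exists.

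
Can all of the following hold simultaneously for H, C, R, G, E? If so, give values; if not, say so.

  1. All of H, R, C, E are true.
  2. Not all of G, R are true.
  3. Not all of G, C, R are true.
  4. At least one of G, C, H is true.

H = True, C = True, R = True, G = False, E = True

  (1) {H, R, C, E}: all 4 true ✓
  (2) {G, R}: 1/2 true — not all ✓
  (3) {G, C, R}: 2/3 true — not all ✓
  (4) {G, C, H}: 2 true — at least one ✓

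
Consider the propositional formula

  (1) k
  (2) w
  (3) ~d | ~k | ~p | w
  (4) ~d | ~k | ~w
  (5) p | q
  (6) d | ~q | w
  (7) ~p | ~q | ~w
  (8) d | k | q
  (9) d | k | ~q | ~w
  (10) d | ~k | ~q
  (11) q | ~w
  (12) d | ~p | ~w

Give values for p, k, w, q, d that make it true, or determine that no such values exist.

Case k = True:
  (w) forces w = True.
  (~d | ~k | ~w) forces d = False.
  (d | ~k | ~q) forces q = False.
  Clause (q | ~w) is falsified — contradiction.
Case k = False:
  Clause (k) is falsified — contradiction.
Both cases fail, so the formula is unsatisfiable.

Unsatisfiable — no assignment works.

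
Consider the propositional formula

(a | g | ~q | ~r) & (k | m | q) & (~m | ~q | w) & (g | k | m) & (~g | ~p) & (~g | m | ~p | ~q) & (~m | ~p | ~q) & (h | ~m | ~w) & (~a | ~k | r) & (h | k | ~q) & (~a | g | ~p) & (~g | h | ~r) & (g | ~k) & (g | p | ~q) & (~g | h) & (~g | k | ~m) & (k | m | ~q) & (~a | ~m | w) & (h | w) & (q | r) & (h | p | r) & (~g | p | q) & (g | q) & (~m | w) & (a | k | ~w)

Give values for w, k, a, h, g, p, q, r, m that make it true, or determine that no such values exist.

Set w = True.
Set k = True.
  then (g | ~k) forces g = True.
  then (~g | h) forces h = True.
  then (~g | ~p) forces p = False.
  then (~g | p | q) forces q = True.
Set a = False.
Set r = False.
Set m = True.
All clauses satisfied.

w=T, k=T, a=F, h=T, g=T, p=F, q=T, r=F, m=T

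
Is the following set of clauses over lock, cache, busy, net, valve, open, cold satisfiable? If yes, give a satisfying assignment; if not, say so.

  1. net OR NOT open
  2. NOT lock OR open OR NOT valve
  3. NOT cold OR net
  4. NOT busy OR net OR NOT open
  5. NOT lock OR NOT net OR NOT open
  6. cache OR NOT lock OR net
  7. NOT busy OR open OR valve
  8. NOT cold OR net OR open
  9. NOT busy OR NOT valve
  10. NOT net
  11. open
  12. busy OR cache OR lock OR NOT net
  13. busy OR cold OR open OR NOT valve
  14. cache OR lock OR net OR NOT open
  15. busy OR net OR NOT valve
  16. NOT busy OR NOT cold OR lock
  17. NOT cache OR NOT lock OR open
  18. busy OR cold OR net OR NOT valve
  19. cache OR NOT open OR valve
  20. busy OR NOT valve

Case net = True:
  Clause (NOT net) is falsified — contradiction.
Case net = False:
  (net OR NOT open) forces open = False.
  Clause (open) is falsified — contradiction.
Both cases fail, so the formula is unsatisfiable.

The formula is unsatisfiable.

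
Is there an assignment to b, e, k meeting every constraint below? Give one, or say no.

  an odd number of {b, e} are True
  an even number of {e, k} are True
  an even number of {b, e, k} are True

b=F, e=T, k=T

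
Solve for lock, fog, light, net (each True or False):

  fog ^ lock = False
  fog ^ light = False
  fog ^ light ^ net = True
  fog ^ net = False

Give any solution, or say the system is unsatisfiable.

lock: True, fog: True, light: True, net: True

fog ^ lock = T ^ T = False ✓
fog ^ light = T ^ T = False ✓
fog ^ light ^ net = T ^ T ^ T = True ✓
fog ^ net = T ^ T = False ✓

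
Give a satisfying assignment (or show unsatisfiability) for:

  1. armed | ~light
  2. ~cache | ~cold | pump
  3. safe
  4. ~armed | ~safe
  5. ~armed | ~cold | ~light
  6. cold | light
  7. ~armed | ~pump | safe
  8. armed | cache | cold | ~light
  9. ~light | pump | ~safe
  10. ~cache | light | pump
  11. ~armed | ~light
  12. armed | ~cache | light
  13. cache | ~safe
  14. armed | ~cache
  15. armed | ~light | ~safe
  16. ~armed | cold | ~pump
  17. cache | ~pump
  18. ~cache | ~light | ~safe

The formula is unsatisfiable.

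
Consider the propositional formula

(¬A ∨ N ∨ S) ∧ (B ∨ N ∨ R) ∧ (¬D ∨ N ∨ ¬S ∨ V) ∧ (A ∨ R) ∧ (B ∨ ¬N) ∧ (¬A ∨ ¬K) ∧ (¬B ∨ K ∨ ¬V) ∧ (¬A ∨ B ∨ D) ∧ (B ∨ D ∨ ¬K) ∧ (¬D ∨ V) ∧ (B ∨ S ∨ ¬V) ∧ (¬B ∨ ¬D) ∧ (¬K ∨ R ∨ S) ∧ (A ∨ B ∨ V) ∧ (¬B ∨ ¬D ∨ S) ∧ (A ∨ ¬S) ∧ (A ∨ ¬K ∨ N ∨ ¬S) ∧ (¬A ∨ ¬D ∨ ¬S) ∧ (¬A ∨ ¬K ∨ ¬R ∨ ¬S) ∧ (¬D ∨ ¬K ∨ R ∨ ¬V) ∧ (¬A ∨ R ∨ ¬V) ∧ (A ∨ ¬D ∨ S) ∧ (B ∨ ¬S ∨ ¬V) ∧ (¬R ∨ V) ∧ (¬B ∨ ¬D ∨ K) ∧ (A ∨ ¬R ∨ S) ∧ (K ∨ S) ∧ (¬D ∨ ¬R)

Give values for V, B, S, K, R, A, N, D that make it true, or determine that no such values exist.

Set V = False.
  then (¬D ∨ V) forces D = False.
  then (¬R ∨ V) forces R = False.
  then (A ∨ R) forces A = True.
  then (¬A ∨ ¬K) forces K = False.
  then (¬A ∨ B ∨ D) forces B = True.
  then (K ∨ S) forces S = True.
Set N = False.
All clauses satisfied.

V = False, B = True, S = True, K = False, R = False, A = True, N = False, D = False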